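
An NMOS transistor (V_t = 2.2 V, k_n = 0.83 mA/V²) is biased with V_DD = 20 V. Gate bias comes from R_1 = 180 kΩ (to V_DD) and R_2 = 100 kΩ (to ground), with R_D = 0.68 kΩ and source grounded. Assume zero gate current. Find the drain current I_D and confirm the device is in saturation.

V_G = V_DD·R_2/(R_1+R_2) = 20×100/280 = 7.14 V. With the source grounded, V_GS = V_G = 7.14 V.
Assume saturation: I_D = (k_n/2)(V_GS − V_t)² = (0.83/2)×(7.14 − 2.2)² = 0.415×4.94² = 10.1 mA.
V_DS = V_DD − I_D·R_D = 20 − 10.1×0.68 = 13.1 V.
Saturation requires V_DS ≥ V_GS − V_t = 4.94 V; 13.1 ≥ 4.94 ✓.

I_D ≈ 10 mA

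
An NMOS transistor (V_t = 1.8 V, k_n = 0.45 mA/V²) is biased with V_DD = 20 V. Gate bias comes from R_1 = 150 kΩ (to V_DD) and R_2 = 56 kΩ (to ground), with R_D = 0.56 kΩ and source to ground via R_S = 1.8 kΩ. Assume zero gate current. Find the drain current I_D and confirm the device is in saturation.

V_G = V_DD·R_2/(R_1+R_2) = 20×56/206 = 5.44 V.
Assume saturation: I_D = (k_n/2)(V_GS − V_t)² with V_GS = V_G − I_D·R_S = 5.44 − 1.8·I_D.
Substituting gives 0.729·I_D² − 3.95·I_D + 2.98 = 0, with roots I_D = 0.906 or 4.51 mA.
The root I_D = 4.51 mA gives V_GS = -2.68 V ≤ V_t, so take I_D = 0.906 mA.
Then V_GS = 3.81 V and V_DS = V_DD − I_D(R_D+R_S) = 20 − 0.906×2.36 = 17.9 V.
Saturation requires V_DS ≥ V_GS − V_t = 2.01 V; 17.9 ≥ 2.01 ✓.

I_D ≈ 0.91 mA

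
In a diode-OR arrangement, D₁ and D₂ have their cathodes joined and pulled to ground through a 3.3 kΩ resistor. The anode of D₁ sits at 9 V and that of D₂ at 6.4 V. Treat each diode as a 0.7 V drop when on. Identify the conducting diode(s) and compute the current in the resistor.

Assume both conduct. Then node N would need to be at both 9−0.7 = 8.3 V and 6.4−0.7 = 5.7 V, which is impossible.
Assume only D₁ conducts: V_N = 9 − 0.7 = 8.3 V, so I_R = 8.3/3.3 = 2.52 mA.
Check D₂: its anode-to-cathode voltage is 6.4 − 8.3 = -1.9 V < 0.7 V, so it is off. The assumption is consistent.

Only D₁ conducts; I_R ≈ 2.5 mA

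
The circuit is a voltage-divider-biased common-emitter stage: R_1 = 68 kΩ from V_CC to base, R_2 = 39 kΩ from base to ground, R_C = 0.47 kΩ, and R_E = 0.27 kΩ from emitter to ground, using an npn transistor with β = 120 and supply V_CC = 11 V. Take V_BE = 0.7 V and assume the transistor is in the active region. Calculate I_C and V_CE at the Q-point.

Thevenize the base divider: V_Th = V_CC·R_2/(R_1+R_2) = 11×39/107 = 4.01 V, R_Th = R_1‖R_2 = 24.8 kΩ.
Base-emitter loop: V_Th = I_B·R_Th + V_BE + (β+1)I_B·R_E, so I_B = (4.01 − 0.7) / (24.8 + 121×0.27) = 0.0576 mA.
I_C = β·I_B = 120×0.0576 = 6.91 mA, and I_E = (β+1)I_B = 6.97 mA.
V_CE = V_CC − I_C·R_C − I_E·R_E = 11 − 6.91×0.47 − 6.97×0.27 = 5.87 V.
V_CE = 5.87 V > 0.2 V confirms active-region operation.

I_C ≈ 6.9 mA, V_CE ≈ 5.9 V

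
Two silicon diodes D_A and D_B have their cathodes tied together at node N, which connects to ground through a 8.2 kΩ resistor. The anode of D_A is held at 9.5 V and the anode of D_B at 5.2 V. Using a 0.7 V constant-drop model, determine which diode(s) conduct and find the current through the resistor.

Only D_A conducts; I_R ≈ 1.1 mA

Assume both conduct. Then node N would need to be at both 9.5−0.7 = 8.8 V and 5.2−0.7 = 4.5 V, which is impossible.
Assume only D_A conducts: V_N = 9.5 − 0.7 = 8.8 V, so I_R = 8.8/8.2 = 1.07 mA.
Check D_B: its anode-to-cathode voltage is 5.2 − 8.8 = -3.6 V < 0.7 V, so it is off. The assumption is consistent.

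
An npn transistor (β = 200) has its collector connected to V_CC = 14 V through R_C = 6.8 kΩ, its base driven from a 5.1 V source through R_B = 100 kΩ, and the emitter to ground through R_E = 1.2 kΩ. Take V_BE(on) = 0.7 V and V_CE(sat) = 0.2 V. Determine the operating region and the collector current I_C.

Assume active: I_B = (5.1 − 0.7)/(100 + 201×1.2) = 0.0129 mA, I_C = β·I_B = 2.58 mA.
Then V_CE = 14 − 2.58×6.8 − 2.59×1.2 = -6.65 V < 0.2 V — the active assumption fails.
Re-solve with V_CE = 0.2 V. KCL at the emitter: V_E/R_E = (V_BB−0.7−V_E)/R_B + (V_CC−0.2−V_E)/R_C, giving V_E = 2.09 V.
I_C = (V_CC − 0.2 − V_E)/R_C = (13.8 − 2.09)/6.8 = 1.72 mA.
Check: I_B = (4.4 − 2.09)/100 = 0.0231 mA, and β·I_B = 4.61 mA > I_C, confirming saturation.

saturation; I_C ≈ 1.7 mA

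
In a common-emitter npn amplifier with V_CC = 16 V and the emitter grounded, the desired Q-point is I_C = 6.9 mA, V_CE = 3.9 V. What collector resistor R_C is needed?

Collector loop: V_CC = I_C·R_C + V_CE.
R_C = (V_CC − V_CE)/I_C = (16 − 3.9)/6.9 = 1.75 kΩ.

R_C ≈ 1.8 kΩ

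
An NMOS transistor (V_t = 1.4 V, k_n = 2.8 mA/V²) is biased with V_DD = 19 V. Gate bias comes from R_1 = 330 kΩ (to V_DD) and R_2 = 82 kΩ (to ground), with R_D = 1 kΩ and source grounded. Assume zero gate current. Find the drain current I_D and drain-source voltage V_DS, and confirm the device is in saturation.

V_G = V_DD·R_2/(R_1+R_2) = 19×82/412 = 3.78 V. With the source grounded, V_GS = V_G = 3.78 V.
Assume saturation: I_D = (k_n/2)(V_GS − V_t)² = (2.8/2)×(3.78 − 1.4)² = 1.4×2.38² = 7.94 mA.
V_DS = V_DD − I_D·R_D = 19 − 7.94×1 = 11.1 V.
Saturation requires V_DS ≥ V_GS − V_t = 2.38 V; 11.1 ≥ 2.38 ✓.

I_D ≈ 7.9 mA, V_DS ≈ 11 V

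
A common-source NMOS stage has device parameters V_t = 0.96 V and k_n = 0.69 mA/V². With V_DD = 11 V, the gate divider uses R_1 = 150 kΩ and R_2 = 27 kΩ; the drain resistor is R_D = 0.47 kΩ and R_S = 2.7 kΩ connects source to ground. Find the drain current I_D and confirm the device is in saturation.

V_G = V_DD·R_2/(R_1+R_2) = 11×27/177 = 1.68 V.
Assume saturation: I_D = (k_n/2)(V_GS − V_t)² with V_GS = V_G − I_D·R_S = 1.68 − 2.7·I_D.
Substituting gives 2.52·I_D² − 2.34·I_D + 0.178 = 0, with roots I_D = 0.0836 or 0.846 mA.
The root I_D = 0.846 mA gives V_GS = -0.606 V ≤ V_t, so take I_D = 0.0836 mA.
Then V_GS = 1.45 V and V_DS = V_DD − I_D(R_D+R_S) = 11 − 0.0836×3.17 = 10.7 V.
Saturation requires V_DS ≥ V_GS − V_t = 0.492 V; 10.7 ≥ 0.492 ✓.

I_D ≈ 0.084 mA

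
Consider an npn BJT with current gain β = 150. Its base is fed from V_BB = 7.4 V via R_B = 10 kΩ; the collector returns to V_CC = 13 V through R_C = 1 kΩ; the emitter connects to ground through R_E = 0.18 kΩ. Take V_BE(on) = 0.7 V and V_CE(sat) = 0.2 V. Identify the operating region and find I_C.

saturation; I_C ≈ 11 mA

Assume active: I_B = (7.4 − 0.7)/(10 + 151×0.18) = 0.18 mA, I_C = β·I_B = 27 mA.
Then V_CE = 13 − 27×1 − 27.2×0.18 = -18.9 V < 0.2 V — the active assumption fails.
Re-solve with V_CE = 0.2 V. KCL at the emitter: V_E/R_E = (V_BB−0.7−V_E)/R_B + (V_CC−0.2−V_E)/R_C, giving V_E = 2.02 V.
I_C = (V_CC − 0.2 − V_E)/R_C = (12.8 − 2.02)/1 = 10.8 mA.
Check: I_B = (6.7 − 2.02)/10 = 0.468 mA, and β·I_B = 70.1 mA > I_C, confirming saturation.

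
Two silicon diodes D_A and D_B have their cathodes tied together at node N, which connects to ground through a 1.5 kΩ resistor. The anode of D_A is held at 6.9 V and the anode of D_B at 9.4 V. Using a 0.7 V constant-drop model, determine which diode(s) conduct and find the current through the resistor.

Assume both conduct. Then node N would need to be at both 6.9−0.7 = 6.2 V and 9.4−0.7 = 8.7 V, which is impossible.
Assume only D_B conducts: V_N = 9.4 − 0.7 = 8.7 V, so I_R = 8.7/1.5 = 5.8 mA.
Check D_A: its anode-to-cathode voltage is 6.9 − 8.7 = -1.8 V < 0.7 V, so it is off. The assumption is consistent.

Only D_B conducts; I_R ≈ 5.8 mA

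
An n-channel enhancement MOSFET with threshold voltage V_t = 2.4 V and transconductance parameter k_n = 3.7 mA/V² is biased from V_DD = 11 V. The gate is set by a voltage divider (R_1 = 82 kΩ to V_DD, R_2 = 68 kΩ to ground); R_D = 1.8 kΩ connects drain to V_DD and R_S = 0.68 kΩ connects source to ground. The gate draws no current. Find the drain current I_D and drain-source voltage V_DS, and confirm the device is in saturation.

I_D ≈ 2.2 mA, V_DS ≈ 5.5 V

V_G = V_DD·R_2/(R_1+R_2) = 11×68/150 = 4.99 V.
Assume saturation: I_D = (k_n/2)(V_GS − V_t)² with V_GS = V_G − I_D·R_S = 4.99 − 0.68·I_D.
Substituting gives 0.855·I_D² − 7.51·I_D + 12.4 = 0, with roots I_D = 2.2 or 6.58 mA.
The root I_D = 6.58 mA gives V_GS = 0.515 V ≤ V_t, so take I_D = 2.2 mA.
Then V_GS = 3.49 V and V_DS = V_DD − I_D(R_D+R_S) = 11 − 2.2×2.48 = 5.54 V.
Saturation requires V_DS ≥ V_GS − V_t = 1.09 V; 5.54 ≥ 1.09 ✓.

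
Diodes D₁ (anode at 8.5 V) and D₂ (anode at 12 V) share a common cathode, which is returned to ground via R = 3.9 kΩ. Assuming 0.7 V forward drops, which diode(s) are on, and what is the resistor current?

Only D₂ conducts; I_R ≈ 2.9 mA

Assume both conduct. Then node N would need to be at both 8.5−0.7 = 7.8 V and 12−0.7 = 11.3 V, which is impossible.
Assume only D₂ conducts: V_N = 12 − 0.7 = 11.3 V, so I_R = 11.3/3.9 = 2.9 mA.
Check D₁: its anode-to-cathode voltage is 8.5 − 11.3 = -2.8 V < 0.7 V, so it is off. The assumption is consistent.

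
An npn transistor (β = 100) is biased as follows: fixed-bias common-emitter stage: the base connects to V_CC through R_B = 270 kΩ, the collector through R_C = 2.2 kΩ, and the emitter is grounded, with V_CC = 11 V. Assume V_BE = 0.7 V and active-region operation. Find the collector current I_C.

I_C ≈ 3.8 mA

Base loop: V_CC = I_B·R_B + V_BE, so I_B = (11 − 0.7)/270 kΩ = 0.0381 mA.
In the active region I_C = β·I_B = 100 × 0.0381 = 3.81 mA.
Collector loop: V_CE = V_CC − I_C·R_C = 11 − 3.81×2.2 = 2.61 V.
Since V_CE = 2.61 V > V_CE(sat) ≈ 0.2 V, the transistor is in the active region as assumed.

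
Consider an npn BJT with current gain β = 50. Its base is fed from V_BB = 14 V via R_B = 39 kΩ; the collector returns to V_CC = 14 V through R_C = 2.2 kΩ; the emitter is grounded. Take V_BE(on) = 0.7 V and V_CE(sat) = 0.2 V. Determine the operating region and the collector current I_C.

saturation; I_C ≈ 6.3 mA

Assume active: I_B = (14 − 0.7)/39 = 0.341 mA, giving I_C = β·I_B = 17.1 mA.
But then V_CE = 14 − 17.1×2.2 = -23.5 V < V_CE(sat) = 0.2 V — impossible in the active region.
So the transistor is saturated. With V_CE = 0.2 V, I_C = (V_CC − 0.2)/R_C = 13.8/2.2 = 6.27 mA.
Check: β·I_B = 17.1 mA > I_C = 6.27 mA, confirming saturation.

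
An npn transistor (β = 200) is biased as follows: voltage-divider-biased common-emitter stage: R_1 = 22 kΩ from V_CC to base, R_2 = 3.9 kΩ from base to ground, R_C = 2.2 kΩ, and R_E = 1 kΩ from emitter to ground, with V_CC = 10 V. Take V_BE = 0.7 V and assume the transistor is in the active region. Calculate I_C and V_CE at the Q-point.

I_C ≈ 0.79 mA, V_CE ≈ 7.5 V

Thevenize the base divider: V_Th = V_CC·R_2/(R_1+R_2) = 10×3.9/25.9 = 1.51 V, R_Th = R_1‖R_2 = 3.31 kΩ.
Base-emitter loop: V_Th = I_B·R_Th + V_BE + (β+1)I_B·R_E, so I_B = (1.51 − 0.7) / (3.31 + 201×1) = 0.00394 mA.
I_C = β·I_B = 200×0.00394 = 0.789 mA, and I_E = (β+1)I_B = 0.793 mA.
V_CE = V_CC − I_C·R_C − I_E·R_E = 10 − 0.789×2.2 − 0.793×1 = 7.47 V.
V_CE = 7.47 V > 0.2 V confirms active-region operation.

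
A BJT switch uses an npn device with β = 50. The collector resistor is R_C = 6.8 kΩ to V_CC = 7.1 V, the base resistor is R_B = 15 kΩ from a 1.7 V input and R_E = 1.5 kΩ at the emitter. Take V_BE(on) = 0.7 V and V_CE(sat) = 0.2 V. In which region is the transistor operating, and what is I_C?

Assume active. Base-emitter loop: I_B = (V_BB − V_BE)/(R_B + (β+1)R_E) = (1.7 − 0.7)/(15 + 51×1.5) = 0.0109 mA.
I_C = β·I_B = 50×0.0109 = 0.546 mA.
V_CE = V_CC − I_C·R_C − I_E·R_E = 7.1 − 0.546×6.8 − 0.557×1.5 = 2.55 V > V_CE(sat), so the active-region assumption holds.

active; I_C ≈ 0.55 mA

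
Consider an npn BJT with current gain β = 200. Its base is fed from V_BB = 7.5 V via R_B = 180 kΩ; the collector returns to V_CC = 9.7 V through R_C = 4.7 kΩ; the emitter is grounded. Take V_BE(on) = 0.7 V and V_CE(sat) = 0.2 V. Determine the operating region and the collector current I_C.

saturation; I_C ≈ 2 mA

Assume active: I_B = (7.5 − 0.7)/180 = 0.0378 mA, giving I_C = β·I_B = 7.56 mA.
But then V_CE = 9.7 − 7.56×4.7 = -25.8 V < V_CE(sat) = 0.2 V — impossible in the active region.
So the transistor is saturated. With V_CE = 0.2 V, I_C = (V_CC − 0.2)/R_C = 9.5/4.7 = 2.02 mA.
Check: β·I_B = 7.56 mA > I_C = 2.02 mA, confirming saturation.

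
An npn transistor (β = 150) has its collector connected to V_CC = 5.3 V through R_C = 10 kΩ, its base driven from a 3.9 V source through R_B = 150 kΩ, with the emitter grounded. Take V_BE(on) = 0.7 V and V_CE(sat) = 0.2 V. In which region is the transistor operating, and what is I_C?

saturation; I_C ≈ 0.51 mA

Assume active: I_B = (3.9 − 0.7)/150 = 0.0213 mA, giving I_C = β·I_B = 3.2 mA.
But then V_CE = 5.3 − 3.2×10 = -26.7 V < V_CE(sat) = 0.2 V — impossible in the active region.
So the transistor is saturated. With V_CE = 0.2 V, I_C = (V_CC − 0.2)/R_C = 5.1/10 = 0.51 mA.
Check: β·I_B = 3.2 mA > I_C = 0.51 mA, confirming saturation.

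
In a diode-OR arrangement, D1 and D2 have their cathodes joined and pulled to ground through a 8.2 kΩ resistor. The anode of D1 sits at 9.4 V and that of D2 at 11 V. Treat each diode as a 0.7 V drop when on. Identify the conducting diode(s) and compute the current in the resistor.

Assume both conduct. Then node N would need to be at both 9.4−0.7 = 8.7 V and 11−0.7 = 10.3 V, which is impossible.
Assume only D2 conducts: V_N = 11 − 0.7 = 10.3 V, so I_R = 10.3/8.2 = 1.26 mA.
Check D1: its anode-to-cathode voltage is 9.4 − 10.3 = -0.9 V < 0.7 V, so it is off. The assumption is consistent.

Only D2 conducts; I_R ≈ 1.3 mA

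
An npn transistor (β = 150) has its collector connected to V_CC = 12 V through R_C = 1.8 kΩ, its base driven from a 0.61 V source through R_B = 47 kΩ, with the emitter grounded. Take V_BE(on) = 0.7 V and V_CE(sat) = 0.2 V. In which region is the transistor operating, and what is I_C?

V_BB = 0.61 V ≤ V_BE(on) = 0.7 V, so the base-emitter junction is not forward biased.
The transistor is in cutoff: I_B = I_C = 0.

cutoff; I_C ≈ 0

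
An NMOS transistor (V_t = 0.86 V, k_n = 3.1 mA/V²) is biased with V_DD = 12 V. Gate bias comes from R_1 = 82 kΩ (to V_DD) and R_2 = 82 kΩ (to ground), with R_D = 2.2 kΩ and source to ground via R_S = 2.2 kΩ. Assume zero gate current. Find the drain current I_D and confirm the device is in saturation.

I_D ≈ 1.8 mA

V_G = V_DD·R_2/(R_1+R_2) = 12×82/164 = 6 V.
Assume saturation: I_D = (k_n/2)(V_GS − V_t)² with V_GS = V_G − I_D·R_S = 6 − 2.2·I_D.
Substituting gives 7.5·I_D² − 36.1·I_D + 41 = 0, with roots I_D = 1.84 or 2.97 mA.
The root I_D = 2.97 mA gives V_GS = -0.523 V ≤ V_t, so take I_D = 1.84 mA.
Then V_GS = 1.95 V and V_DS = V_DD − I_D(R_D+R_S) = 12 − 1.84×4.4 = 3.9 V.
Saturation requires V_DS ≥ V_GS − V_t = 1.09 V; 3.9 ≥ 1.09 ✓.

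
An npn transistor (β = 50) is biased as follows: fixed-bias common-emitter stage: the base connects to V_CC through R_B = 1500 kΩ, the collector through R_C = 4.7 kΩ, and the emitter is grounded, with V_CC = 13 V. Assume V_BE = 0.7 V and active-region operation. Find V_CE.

Base loop: V_CC = I_B·R_B + V_BE, so I_B = (13 − 0.7)/1500 kΩ = 0.0082 mA.
In the active region I_C = β·I_B = 50 × 0.0082 = 0.41 mA.
Collector loop: V_CE = V_CC − I_C·R_C = 13 − 0.41×4.7 = 11.1 V.
Since V_CE = 11.1 V > V_CE(sat) ≈ 0.2 V, the transistor is in the active region as assumed.

V_CE ≈ 11 V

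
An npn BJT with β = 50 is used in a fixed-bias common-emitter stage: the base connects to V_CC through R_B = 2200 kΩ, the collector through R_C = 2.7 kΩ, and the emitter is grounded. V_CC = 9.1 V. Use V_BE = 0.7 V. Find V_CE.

Base loop: V_CC = I_B·R_B + V_BE, so I_B = (9.1 − 0.7)/2200 kΩ = 0.00382 mA.
In the active region I_C = β·I_B = 50 × 0.00382 = 0.191 mA.
Collector loop: V_CE = V_CC − I_C·R_C = 9.1 − 0.191×2.7 = 8.58 V.
Since V_CE = 8.58 V > V_CE(sat) ≈ 0.2 V, the transistor is in the active region as assumed.

V_CE ≈ 8.6 V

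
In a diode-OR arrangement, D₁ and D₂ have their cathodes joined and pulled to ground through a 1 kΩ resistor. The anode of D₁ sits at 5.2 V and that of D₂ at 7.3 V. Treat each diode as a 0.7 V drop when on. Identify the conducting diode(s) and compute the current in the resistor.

Assume both conduct. Then node N would need to be at both 5.2−0.7 = 4.5 V and 7.3−0.7 = 6.6 V, which is impossible.
Assume only D₂ conducts: V_N = 7.3 − 0.7 = 6.6 V, so I_R = 6.6/1 = 6.6 mA.
Check D₁: its anode-to-cathode voltage is 5.2 − 6.6 = -1.4 V < 0.7 V, so it is off. The assumption is consistent.

Only D₂ conducts; I_R ≈ 6.6 mA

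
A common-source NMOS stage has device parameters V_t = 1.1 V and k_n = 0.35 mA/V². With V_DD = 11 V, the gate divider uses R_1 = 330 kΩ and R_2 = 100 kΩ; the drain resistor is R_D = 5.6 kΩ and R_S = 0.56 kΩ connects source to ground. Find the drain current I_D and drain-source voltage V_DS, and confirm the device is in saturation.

V_G = V_DD·R_2/(R_1+R_2) = 11×100/430 = 2.56 V.
Assume saturation: I_D = (k_n/2)(V_GS − V_t)² with V_GS = V_G − I_D·R_S = 2.56 − 0.56·I_D.
Substituting gives 0.0549·I_D² − 1.29·I_D + 0.372 = 0, with roots I_D = 0.293 or 23.1 mA.
The root I_D = 23.1 mA gives V_GS = -10.4 V ≤ V_t, so take I_D = 0.293 mA.
Then V_GS = 2.39 V and V_DS = V_DD − I_D(R_D+R_S) = 11 − 0.293×6.16 = 9.19 V.
Saturation requires V_DS ≥ V_GS − V_t = 1.29 V; 9.19 ≥ 1.29 ✓.

I_D ≈ 0.29 mA, V_DS ≈ 9.2 V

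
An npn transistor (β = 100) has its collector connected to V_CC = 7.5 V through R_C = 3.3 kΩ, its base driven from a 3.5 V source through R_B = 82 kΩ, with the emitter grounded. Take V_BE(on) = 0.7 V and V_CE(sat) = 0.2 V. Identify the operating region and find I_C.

Assume active: I_B = (3.5 − 0.7)/82 = 0.0341 mA, giving I_C = β·I_B = 3.41 mA.
But then V_CE = 7.5 − 3.41×3.3 = -3.77 V < V_CE(sat) = 0.2 V — impossible in the active region.
So the transistor is saturated. With V_CE = 0.2 V, I_C = (V_CC − 0.2)/R_C = 7.3/3.3 = 2.21 mA.
Check: β·I_B = 3.41 mA > I_C = 2.21 mA, confirming saturation.

saturation; I_C ≈ 2.2 mA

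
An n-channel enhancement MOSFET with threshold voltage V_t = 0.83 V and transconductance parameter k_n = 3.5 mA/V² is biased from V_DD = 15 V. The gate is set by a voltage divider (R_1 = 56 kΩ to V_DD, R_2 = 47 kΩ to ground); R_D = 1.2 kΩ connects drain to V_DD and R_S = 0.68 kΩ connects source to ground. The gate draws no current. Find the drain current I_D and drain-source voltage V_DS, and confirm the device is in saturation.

I_D ≈ 6.1 mA, V_DS ≈ 3.5 V

V_G = V_DD·R_2/(R_1+R_2) = 15×47/103 = 6.84 V.
Assume saturation: I_D = (k_n/2)(V_GS − V_t)² with V_GS = V_G − I_D·R_S = 6.84 − 0.68·I_D.
Substituting gives 0.809·I_D² − 15.3·I_D + 63.3 = 0, with roots I_D = 6.1 or 12.8 mA.
The root I_D = 12.8 mA gives V_GS = -1.88 V ≤ V_t, so take I_D = 6.1 mA.
Then V_GS = 2.7 V and V_DS = V_DD − I_D(R_D+R_S) = 15 − 6.1×1.88 = 3.53 V.
Saturation requires V_DS ≥ V_GS − V_t = 1.87 V; 3.53 ≥ 1.87 ✓.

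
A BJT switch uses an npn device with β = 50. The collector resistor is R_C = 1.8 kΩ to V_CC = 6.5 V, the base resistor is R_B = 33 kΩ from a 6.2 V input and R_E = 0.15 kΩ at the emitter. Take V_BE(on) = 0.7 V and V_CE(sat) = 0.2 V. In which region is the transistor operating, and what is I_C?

saturation; I_C ≈ 3.2 mA

Assume active: I_B = (6.2 − 0.7)/(33 + 51×0.15) = 0.135 mA, I_C = β·I_B = 6.77 mA.
Then V_CE = 6.5 − 6.77×1.8 − 6.9×0.15 = -6.71 V < 0.2 V — the active assumption fails.
Re-solve with V_CE = 0.2 V. KCL at the emitter: V_E/R_E = (V_BB−0.7−V_E)/R_B + (V_CC−0.2−V_E)/R_C, giving V_E = 0.506 V.
I_C = (V_CC − 0.2 − V_E)/R_C = (6.3 − 0.506)/1.8 = 3.22 mA.
Check: I_B = (5.5 − 0.506)/33 = 0.151 mA, and β·I_B = 7.57 mA > I_C, confirming saturation.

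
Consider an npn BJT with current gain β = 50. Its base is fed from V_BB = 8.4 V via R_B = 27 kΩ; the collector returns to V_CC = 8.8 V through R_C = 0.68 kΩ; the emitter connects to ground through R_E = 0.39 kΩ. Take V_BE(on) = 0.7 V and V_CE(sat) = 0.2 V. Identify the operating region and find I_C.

Assume active: I_B = (8.4 − 0.7)/(27 + 51×0.39) = 0.164 mA, I_C = β·I_B = 8.21 mA.
Then V_CE = 8.8 − 8.21×0.68 − 8.37×0.39 = -0.0495 V < 0.2 V — the active assumption fails.
Re-solve with V_CE = 0.2 V. KCL at the emitter: V_E/R_E = (V_BB−0.7−V_E)/R_B + (V_CC−0.2−V_E)/R_C, giving V_E = 3.18 V.
I_C = (V_CC − 0.2 − V_E)/R_C = (8.6 − 3.18)/0.68 = 7.98 mA.
Check: I_B = (7.7 − 3.18)/27 = 0.168 mA, and β·I_B = 8.38 mA > I_C, confirming saturation.

saturation; I_C ≈ 8 mA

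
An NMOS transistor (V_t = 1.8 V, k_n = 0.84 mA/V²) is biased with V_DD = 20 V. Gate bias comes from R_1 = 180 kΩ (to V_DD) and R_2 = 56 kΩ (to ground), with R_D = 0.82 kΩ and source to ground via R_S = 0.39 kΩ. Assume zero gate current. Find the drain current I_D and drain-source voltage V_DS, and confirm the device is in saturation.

V_G = V_DD·R_2/(R_1+R_2) = 20×56/236 = 4.75 V.
Assume saturation: I_D = (k_n/2)(V_GS − V_t)² with V_GS = V_G − I_D·R_S = 4.75 − 0.39·I_D.
Substituting gives 0.0639·I_D² − 1.97·I_D + 3.64 = 0, with roots I_D = 1.98 or 28.8 mA.
The root I_D = 28.8 mA gives V_GS = -6.48 V ≤ V_t, so take I_D = 1.98 mA.
Then V_GS = 3.97 V and V_DS = V_DD − I_D(R_D+R_S) = 20 − 1.98×1.21 = 17.6 V.
Saturation requires V_DS ≥ V_GS − V_t = 2.17 V; 17.6 ≥ 2.17 ✓.

I_D ≈ 2 mA, V_DS ≈ 18 V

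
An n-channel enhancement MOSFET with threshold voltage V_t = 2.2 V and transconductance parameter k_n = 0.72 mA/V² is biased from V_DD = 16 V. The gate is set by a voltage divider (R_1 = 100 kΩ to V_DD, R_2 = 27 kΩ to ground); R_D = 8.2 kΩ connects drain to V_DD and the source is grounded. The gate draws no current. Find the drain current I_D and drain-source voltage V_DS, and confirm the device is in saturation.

I_D ≈ 0.52 mA, V_DS ≈ 12 V

V_G = V_DD·R_2/(R_1+R_2) = 16×27/127 = 3.4 V. With the source grounded, V_GS = V_G = 3.4 V.
Assume saturation: I_D = (k_n/2)(V_GS − V_t)² = (0.72/2)×(3.4 − 2.2)² = 0.36×1.2² = 0.52 mA.
V_DS = V_DD − I_D·R_D = 16 − 0.52×8.2 = 11.7 V.
Saturation requires V_DS ≥ V_GS − V_t = 1.2 V; 11.7 ≥ 1.2 ✓.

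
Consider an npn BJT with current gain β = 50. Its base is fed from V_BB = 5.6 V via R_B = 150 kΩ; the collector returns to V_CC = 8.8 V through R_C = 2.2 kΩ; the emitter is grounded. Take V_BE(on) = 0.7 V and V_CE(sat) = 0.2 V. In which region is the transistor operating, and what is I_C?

active; I_C ≈ 1.6 mA

Assume active. Base-emitter loop: I_B = (V_BB − V_BE)/R_B = (5.6 − 0.7)/150 = 0.0327 mA.
I_C = β·I_B = 50×0.0327 = 1.63 mA.
V_CE = V_CC − I_C·R_C = 8.8 − 1.63×2.2 = 5.21 V > V_CE(sat), so the active-region assumption holds.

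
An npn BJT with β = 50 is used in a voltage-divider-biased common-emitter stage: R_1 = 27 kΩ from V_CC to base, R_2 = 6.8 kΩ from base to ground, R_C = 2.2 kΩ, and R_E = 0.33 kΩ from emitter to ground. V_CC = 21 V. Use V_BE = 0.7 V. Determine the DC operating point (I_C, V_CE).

I_C ≈ 7.9 mA, V_CE ≈ 0.92 V

Thevenize the base divider: V_Th = V_CC·R_2/(R_1+R_2) = 21×6.8/33.8 = 4.22 V, R_Th = R_1‖R_2 = 5.43 kΩ.
Base-emitter loop: V_Th = I_B·R_Th + V_BE + (β+1)I_B·R_E, so I_B = (4.22 − 0.7) / (5.43 + 51×0.33) = 0.158 mA.
I_C = β·I_B = 50×0.158 = 7.92 mA, and I_E = (β+1)I_B = 8.08 mA.
V_CE = V_CC − I_C·R_C − I_E·R_E = 21 − 7.92×2.2 − 8.08×0.33 = 0.918 V.
V_CE = 0.918 V > 0.2 V confirms active-region operation.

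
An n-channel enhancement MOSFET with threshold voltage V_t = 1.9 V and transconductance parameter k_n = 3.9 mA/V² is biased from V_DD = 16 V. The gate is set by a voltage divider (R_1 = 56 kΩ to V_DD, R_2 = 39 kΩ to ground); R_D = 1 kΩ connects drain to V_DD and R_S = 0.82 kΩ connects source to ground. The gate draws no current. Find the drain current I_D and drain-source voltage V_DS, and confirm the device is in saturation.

I_D ≈ 4 mA, V_DS ≈ 8.8 V

V_G = V_DD·R_2/(R_1+R_2) = 16×39/95 = 6.57 V.
Assume saturation: I_D = (k_n/2)(V_GS − V_t)² with V_GS = V_G − I_D·R_S = 6.57 − 0.82·I_D.
Substituting gives 1.31·I_D² − 15.9·I_D + 42.5 = 0, with roots I_D = 3.96 or 8.19 mA.
The root I_D = 8.19 mA gives V_GS = -0.15 V ≤ V_t, so take I_D = 3.96 mA.
Then V_GS = 3.32 V and V_DS = V_DD − I_D(R_D+R_S) = 16 − 3.96×1.82 = 8.8 V.
Saturation requires V_DS ≥ V_GS − V_t = 1.42 V; 8.8 ≥ 1.42 ✓.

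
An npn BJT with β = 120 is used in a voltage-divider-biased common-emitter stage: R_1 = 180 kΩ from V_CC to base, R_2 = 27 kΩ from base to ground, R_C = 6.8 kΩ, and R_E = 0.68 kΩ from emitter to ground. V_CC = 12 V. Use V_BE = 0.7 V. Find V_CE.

V_CE ≈ 4.7 V

Thevenize the base divider: V_Th = V_CC·R_2/(R_1+R_2) = 12×27/207 = 1.57 V, R_Th = R_1‖R_2 = 23.5 kΩ.
Base-emitter loop: V_Th = I_B·R_Th + V_BE + (β+1)I_B·R_E, so I_B = (1.57 − 0.7) / (23.5 + 121×0.68) = 0.00818 mA.
I_C = β·I_B = 120×0.00818 = 0.982 mA, and I_E = (β+1)I_B = 0.99 mA.
V_CE = V_CC − I_C·R_C − I_E·R_E = 12 − 0.982×6.8 − 0.99×0.68 = 4.65 V.
V_CE = 4.65 V > 0.2 V confirms active-region operation.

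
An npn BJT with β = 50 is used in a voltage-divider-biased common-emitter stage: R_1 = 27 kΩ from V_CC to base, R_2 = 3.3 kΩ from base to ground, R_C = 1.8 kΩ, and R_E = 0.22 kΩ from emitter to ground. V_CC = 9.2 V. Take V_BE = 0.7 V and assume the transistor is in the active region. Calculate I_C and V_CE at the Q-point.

Thevenize the base divider: V_Th = V_CC·R_2/(R_1+R_2) = 9.2×3.3/30.3 = 1 V, R_Th = R_1‖R_2 = 2.94 kΩ.
Base-emitter loop: V_Th = I_B·R_Th + V_BE + (β+1)I_B·R_E, so I_B = (1 − 0.7) / (2.94 + 51×0.22) = 0.0213 mA.
I_C = β·I_B = 50×0.0213 = 1.07 mA, and I_E = (β+1)I_B = 1.09 mA.
V_CE = V_CC − I_C·R_C − I_E·R_E = 9.2 − 1.07×1.8 − 1.09×0.22 = 7.04 V.
V_CE = 7.04 V > 0.2 V confirms active-region operation.

I_C ≈ 1.1 mA, V_CE ≈ 7 V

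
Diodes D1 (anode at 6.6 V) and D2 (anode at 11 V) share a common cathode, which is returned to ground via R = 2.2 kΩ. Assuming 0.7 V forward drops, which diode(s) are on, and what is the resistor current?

Assume both conduct. Then node N would need to be at both 6.6−0.7 = 5.9 V and 11−0.7 = 10.3 V, which is impossible.
Assume only D2 conducts: V_N = 11 − 0.7 = 10.3 V, so I_R = 10.3/2.2 = 4.68 mA.
Check D1: its anode-to-cathode voltage is 6.6 − 10.3 = -3.7 V < 0.7 V, so it is off. The assumption is consistent.

Only D2 conducts; I_R ≈ 4.7 mA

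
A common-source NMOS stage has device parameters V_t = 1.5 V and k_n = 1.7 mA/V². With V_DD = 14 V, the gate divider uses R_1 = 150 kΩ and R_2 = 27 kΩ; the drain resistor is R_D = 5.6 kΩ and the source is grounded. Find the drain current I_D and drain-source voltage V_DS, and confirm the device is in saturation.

I_D ≈ 0.34 mA, V_DS ≈ 12 V

V_G = V_DD·R_2/(R_1+R_2) = 14×27/177 = 2.14 V. With the source grounded, V_GS = V_G = 2.14 V.
Assume saturation: I_D = (k_n/2)(V_GS − V_t)² = (1.7/2)×(2.14 − 1.5)² = 0.85×0.636² = 0.343 mA.
V_DS = V_DD − I_D·R_D = 14 − 0.343×5.6 = 12.1 V.
Saturation requires V_DS ≥ V_GS − V_t = 0.636 V; 12.1 ≥ 0.636 ✓.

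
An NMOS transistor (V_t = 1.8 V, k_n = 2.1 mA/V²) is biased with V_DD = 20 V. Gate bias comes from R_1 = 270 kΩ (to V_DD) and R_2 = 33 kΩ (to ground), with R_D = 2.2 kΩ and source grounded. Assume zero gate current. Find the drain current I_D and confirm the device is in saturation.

V_G = V_DD·R_2/(R_1+R_2) = 20×33/303 = 2.18 V. With the source grounded, V_GS = V_G = 2.18 V.
Assume saturation: I_D = (k_n/2)(V_GS − V_t)² = (2.1/2)×(2.18 − 1.8)² = 1.05×0.378² = 0.15 mA.
V_DS = V_DD − I_D·R_D = 20 − 0.15×2.2 = 19.7 V.
Saturation requires V_DS ≥ V_GS − V_t = 0.378 V; 19.7 ≥ 0.378 ✓.

I_D ≈ 0.15 mA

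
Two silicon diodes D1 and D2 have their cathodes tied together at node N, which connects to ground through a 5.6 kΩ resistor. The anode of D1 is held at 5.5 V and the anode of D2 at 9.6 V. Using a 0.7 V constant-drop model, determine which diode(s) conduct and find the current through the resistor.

Only D2 conducts; I_R ≈ 1.6 mA

Assume both conduct. Then node N would need to be at both 5.5−0.7 = 4.8 V and 9.6−0.7 = 8.9 V, which is impossible.
Assume only D2 conducts: V_N = 9.6 − 0.7 = 8.9 V, so I_R = 8.9/5.6 = 1.59 mA.
Check D1: its anode-to-cathode voltage is 5.5 − 8.9 = -3.4 V < 0.7 V, so it is off. The assumption is consistent.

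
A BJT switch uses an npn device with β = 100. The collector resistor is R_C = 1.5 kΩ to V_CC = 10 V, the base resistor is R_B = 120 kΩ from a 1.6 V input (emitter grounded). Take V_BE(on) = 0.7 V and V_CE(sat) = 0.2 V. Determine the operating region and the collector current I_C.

Assume active. Base-emitter loop: I_B = (V_BB − V_BE)/R_B = (1.6 − 0.7)/120 = 0.0075 mA.
I_C = β·I_B = 100×0.0075 = 0.75 mA.
V_CE = V_CC − I_C·R_C = 10 − 0.75×1.5 = 8.88 V > V_CE(sat), so the active-region assumption holds.

active; I_C ≈ 0.75 mA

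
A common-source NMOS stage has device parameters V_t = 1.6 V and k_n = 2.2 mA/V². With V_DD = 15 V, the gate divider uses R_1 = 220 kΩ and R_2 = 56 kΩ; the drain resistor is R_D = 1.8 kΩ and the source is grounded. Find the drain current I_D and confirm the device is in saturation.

V_G = V_DD·R_2/(R_1+R_2) = 15×56/276 = 3.04 V. With the source grounded, V_GS = V_G = 3.04 V.
Assume saturation: I_D = (k_n/2)(V_GS − V_t)² = (2.2/2)×(3.04 − 1.6)² = 1.1×1.44² = 2.29 mA.
V_DS = V_DD − I_D·R_D = 15 − 2.29×1.8 = 10.9 V.
Saturation requires V_DS ≥ V_GS − V_t = 1.44 V; 10.9 ≥ 1.44 ✓.

I_D ≈ 2.3 mA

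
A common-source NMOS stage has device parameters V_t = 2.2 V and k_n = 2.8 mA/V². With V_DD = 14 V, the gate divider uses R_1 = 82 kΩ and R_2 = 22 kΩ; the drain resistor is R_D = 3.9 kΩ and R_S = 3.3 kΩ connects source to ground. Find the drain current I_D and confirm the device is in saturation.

V_G = V_DD·R_2/(R_1+R_2) = 14×22/104 = 2.96 V.
Assume saturation: I_D = (k_n/2)(V_GS − V_t)² with V_GS = V_G − I_D·R_S = 2.96 − 3.3·I_D.
Substituting gives 15.2·I_D² − 8.04·I_D + 0.812 = 0, with roots I_D = 0.136 or 0.391 mA.
The root I_D = 0.391 mA gives V_GS = 1.67 V ≤ V_t, so take I_D = 0.136 mA.
Then V_GS = 2.51 V and V_DS = V_DD − I_D(R_D+R_S) = 14 − 0.136×7.2 = 13 V.
Saturation requires V_DS ≥ V_GS − V_t = 0.312 V; 13 ≥ 0.312 ✓.

I_D ≈ 0.14 mA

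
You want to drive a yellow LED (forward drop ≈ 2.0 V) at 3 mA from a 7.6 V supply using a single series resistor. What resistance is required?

R ≈ 1.9 kΩ

The resistor drops V_S − V_D = 7.6 − 2.0 = 5.6 V at 3 mA.
R = 5.6 V / 3 mA = 1.87 kΩ.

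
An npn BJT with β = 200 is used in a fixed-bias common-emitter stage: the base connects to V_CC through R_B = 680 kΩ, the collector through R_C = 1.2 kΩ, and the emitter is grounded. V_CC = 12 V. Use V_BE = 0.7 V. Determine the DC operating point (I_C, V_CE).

Base loop: V_CC = I_B·R_B + V_BE, so I_B = (12 − 0.7)/680 kΩ = 0.0166 mA.
In the active region I_C = β·I_B = 200 × 0.0166 = 3.32 mA.
Collector loop: V_CE = V_CC − I_C·R_C = 12 − 3.32×1.2 = 8.01 V.
Since V_CE = 8.01 V > V_CE(sat) ≈ 0.2 V, the transistor is in the active region as assumed.

I_C ≈ 3.3 mA, V_CE ≈ 8 V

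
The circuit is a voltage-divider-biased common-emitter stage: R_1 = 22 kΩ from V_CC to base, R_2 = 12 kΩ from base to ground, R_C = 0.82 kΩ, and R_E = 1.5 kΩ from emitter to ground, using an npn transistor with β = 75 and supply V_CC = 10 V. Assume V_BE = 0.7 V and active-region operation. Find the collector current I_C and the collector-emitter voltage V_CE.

I_C ≈ 1.7 mA, V_CE ≈ 5.9 V

Thevenize the base divider: V_Th = V_CC·R_2/(R_1+R_2) = 10×12/34 = 3.53 V, R_Th = R_1‖R_2 = 7.76 kΩ.
Base-emitter loop: V_Th = I_B·R_Th + V_BE + (β+1)I_B·R_E, so I_B = (3.53 − 0.7) / (7.76 + 76×1.5) = 0.0232 mA.
I_C = β·I_B = 75×0.0232 = 1.74 mA, and I_E = (β+1)I_B = 1.77 mA.
V_CE = V_CC − I_C·R_C − I_E·R_E = 10 − 1.74×0.82 − 1.77×1.5 = 5.92 V.
V_CE = 5.92 V > 0.2 V confirms active-region operation.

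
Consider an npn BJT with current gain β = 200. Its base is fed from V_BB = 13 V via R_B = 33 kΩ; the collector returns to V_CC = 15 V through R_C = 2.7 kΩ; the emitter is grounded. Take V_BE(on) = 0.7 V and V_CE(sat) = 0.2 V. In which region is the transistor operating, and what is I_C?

saturation; I_C ≈ 5.5 mA

Assume active: I_B = (13 − 0.7)/33 = 0.373 mA, giving I_C = β·I_B = 74.5 mA.
But then V_CE = 15 − 74.5×2.7 = -186 V < V_CE(sat) = 0.2 V — impossible in the active region.
So the transistor is saturated. With V_CE = 0.2 V, I_C = (V_CC − 0.2)/R_C = 14.8/2.7 = 5.48 mA.
Check: β·I_B = 74.5 mA > I_C = 5.48 mA, confirming saturation.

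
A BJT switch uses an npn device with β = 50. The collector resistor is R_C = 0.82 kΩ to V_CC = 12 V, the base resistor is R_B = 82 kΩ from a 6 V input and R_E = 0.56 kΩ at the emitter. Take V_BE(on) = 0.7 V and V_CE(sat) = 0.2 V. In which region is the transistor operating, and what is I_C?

active; I_C ≈ 2.4 mA

Assume active. Base-emitter loop: I_B = (V_BB − V_BE)/(R_B + (β+1)R_E) = (6 − 0.7)/(82 + 51×0.56) = 0.0479 mA.
I_C = β·I_B = 50×0.0479 = 2.4 mA.
V_CE = V_CC − I_C·R_C − I_E·R_E = 12 − 2.4×0.82 − 2.44×0.56 = 8.67 V > V_CE(sat), so the active-region assumption holds.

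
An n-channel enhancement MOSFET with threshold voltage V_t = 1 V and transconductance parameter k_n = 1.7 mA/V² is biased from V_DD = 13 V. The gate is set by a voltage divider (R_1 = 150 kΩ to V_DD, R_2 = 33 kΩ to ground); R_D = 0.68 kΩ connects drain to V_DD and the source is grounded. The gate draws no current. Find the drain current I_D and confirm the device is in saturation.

V_G = V_DD·R_2/(R_1+R_2) = 13×33/183 = 2.34 V. With the source grounded, V_GS = V_G = 2.34 V.
Assume saturation: I_D = (k_n/2)(V_GS − V_t)² = (1.7/2)×(2.34 − 1)² = 0.85×1.34² = 1.54 mA.
V_DS = V_DD − I_D·R_D = 13 − 1.54×0.68 = 12 V.
Saturation requires V_DS ≥ V_GS − V_t = 1.34 V; 12 ≥ 1.34 ✓.

I_D ≈ 1.5 mA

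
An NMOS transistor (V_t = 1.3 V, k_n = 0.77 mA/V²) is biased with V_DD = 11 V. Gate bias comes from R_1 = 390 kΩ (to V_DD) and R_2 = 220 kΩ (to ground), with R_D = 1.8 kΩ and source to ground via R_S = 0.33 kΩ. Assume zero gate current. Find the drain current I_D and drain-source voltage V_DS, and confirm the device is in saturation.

I_D ≈ 1.7 mA, V_DS ≈ 7.4 V

V_G = V_DD·R_2/(R_1+R_2) = 11×220/610 = 3.97 V.
Assume saturation: I_D = (k_n/2)(V_GS − V_t)² with V_GS = V_G − I_D·R_S = 3.97 − 0.33·I_D.
Substituting gives 0.0419·I_D² − 1.68·I_D + 2.74 = 0, with roots I_D = 1.71 or 38.3 mA.
The root I_D = 38.3 mA gives V_GS = -8.68 V ≤ V_t, so take I_D = 1.71 mA.
Then V_GS = 3.4 V and V_DS = V_DD − I_D(R_D+R_S) = 11 − 1.71×2.13 = 7.37 V.
Saturation requires V_DS ≥ V_GS − V_t = 2.1 V; 7.37 ≥ 2.1 ✓.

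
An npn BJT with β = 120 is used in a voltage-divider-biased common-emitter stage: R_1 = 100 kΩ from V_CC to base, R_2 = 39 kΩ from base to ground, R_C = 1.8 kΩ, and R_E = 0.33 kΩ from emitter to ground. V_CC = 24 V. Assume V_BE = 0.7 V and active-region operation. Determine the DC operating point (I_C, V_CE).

I_C ≈ 11 mA, V_CE ≈ 1.3 V

Thevenize the base divider: V_Th = V_CC·R_2/(R_1+R_2) = 24×39/139 = 6.73 V, R_Th = R_1‖R_2 = 28.1 kΩ.
Base-emitter loop: V_Th = I_B·R_Th + V_BE + (β+1)I_B·R_E, so I_B = (6.73 − 0.7) / (28.1 + 121×0.33) = 0.0887 mA.
I_C = β·I_B = 120×0.0887 = 10.6 mA, and I_E = (β+1)I_B = 10.7 mA.
V_CE = V_CC − I_C·R_C − I_E·R_E = 24 − 10.6×1.8 − 10.7×0.33 = 1.29 V.
V_CE = 1.29 V > 0.2 V confirms active-region operation.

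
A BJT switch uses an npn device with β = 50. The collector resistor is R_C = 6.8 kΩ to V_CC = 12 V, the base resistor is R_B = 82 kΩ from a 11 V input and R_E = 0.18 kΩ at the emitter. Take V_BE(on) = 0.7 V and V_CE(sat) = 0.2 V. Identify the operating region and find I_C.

Assume active: I_B = (11 − 0.7)/(82 + 51×0.18) = 0.113 mA, I_C = β·I_B = 5.65 mA.
Then V_CE = 12 − 5.65×6.8 − 5.76×0.18 = -27.4 V < 0.2 V — the active assumption fails.
Re-solve with V_CE = 0.2 V. KCL at the emitter: V_E/R_E = (V_BB−0.7−V_E)/R_B + (V_CC−0.2−V_E)/R_C, giving V_E = 0.326 V.
I_C = (V_CC − 0.2 − V_E)/R_C = (11.8 − 0.326)/6.8 = 1.69 mA.
Check: I_B = (10.3 − 0.326)/82 = 0.122 mA, and β·I_B = 6.08 mA > I_C, confirming saturation.

saturation; I_C ≈ 1.7 mA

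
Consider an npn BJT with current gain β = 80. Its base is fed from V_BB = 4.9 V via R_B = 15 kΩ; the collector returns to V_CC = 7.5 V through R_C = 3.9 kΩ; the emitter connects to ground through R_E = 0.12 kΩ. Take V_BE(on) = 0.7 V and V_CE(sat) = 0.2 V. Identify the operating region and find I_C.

saturation; I_C ≈ 1.8 mA

Assume active: I_B = (4.9 − 0.7)/(15 + 81×0.12) = 0.17 mA, I_C = β·I_B = 13.6 mA.
Then V_CE = 7.5 − 13.6×3.9 − 13.8×0.12 = -47.2 V < 0.2 V — the active assumption fails.
Re-solve with V_CE = 0.2 V. KCL at the emitter: V_E/R_E = (V_BB−0.7−V_E)/R_B + (V_CC−0.2−V_E)/R_C, giving V_E = 0.249 V.
I_C = (V_CC − 0.2 − V_E)/R_C = (7.3 − 0.249)/3.9 = 1.81 mA.
Check: I_B = (4.2 − 0.249)/15 = 0.263 mA, and β·I_B = 21.1 mA > I_C, confirming saturation.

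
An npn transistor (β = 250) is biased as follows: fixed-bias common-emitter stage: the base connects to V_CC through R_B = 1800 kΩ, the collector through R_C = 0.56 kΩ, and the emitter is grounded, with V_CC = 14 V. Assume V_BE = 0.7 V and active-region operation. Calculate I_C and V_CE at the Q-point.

Base loop: V_CC = I_B·R_B + V_BE, so I_B = (14 − 0.7)/1800 kΩ = 0.00739 mA.
In the active region I_C = β·I_B = 250 × 0.00739 = 1.85 mA.
Collector loop: V_CE = V_CC − I_C·R_C = 14 − 1.85×0.56 = 13 V.
Since V_CE = 13 V > V_CE(sat) ≈ 0.2 V, the transistor is in the active region as assumed.

I_C ≈ 1.8 mA, V_CE ≈ 13 V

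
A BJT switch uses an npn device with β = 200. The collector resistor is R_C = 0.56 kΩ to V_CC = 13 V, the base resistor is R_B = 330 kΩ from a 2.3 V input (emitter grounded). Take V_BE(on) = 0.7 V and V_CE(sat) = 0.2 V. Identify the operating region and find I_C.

Assume active. Base-emitter loop: I_B = (V_BB − V_BE)/R_B = (2.3 − 0.7)/330 = 0.00485 mA.
I_C = β·I_B = 200×0.00485 = 0.97 mA.
V_CE = V_CC − I_C·R_C = 13 − 0.97×0.56 = 12.5 V > V_CE(sat), so the active-region assumption holds.

active; I_C ≈ 0.97 mA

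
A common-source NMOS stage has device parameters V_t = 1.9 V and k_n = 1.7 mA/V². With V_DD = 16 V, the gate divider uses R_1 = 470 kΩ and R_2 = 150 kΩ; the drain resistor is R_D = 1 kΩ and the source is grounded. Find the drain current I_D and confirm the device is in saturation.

V_G = V_DD·R_2/(R_1+R_2) = 16×150/620 = 3.87 V. With the source grounded, V_GS = V_G = 3.87 V.
Assume saturation: I_D = (k_n/2)(V_GS − V_t)² = (1.7/2)×(3.87 − 1.9)² = 0.85×1.97² = 3.3 mA.
V_DS = V_DD − I_D·R_D = 16 − 3.3×1 = 12.7 V.
Saturation requires V_DS ≥ V_GS − V_t = 1.97 V; 12.7 ≥ 1.97 ✓.

I_D ≈ 3.3 mA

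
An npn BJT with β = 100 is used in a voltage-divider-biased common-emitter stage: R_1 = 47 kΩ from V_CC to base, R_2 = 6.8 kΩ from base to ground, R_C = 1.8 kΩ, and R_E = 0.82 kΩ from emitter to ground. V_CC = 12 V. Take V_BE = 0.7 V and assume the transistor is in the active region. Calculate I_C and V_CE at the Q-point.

Thevenize the base divider: V_Th = V_CC·R_2/(R_1+R_2) = 12×6.8/53.8 = 1.52 V, R_Th = R_1‖R_2 = 5.94 kΩ.
Base-emitter loop: V_Th = I_B·R_Th + V_BE + (β+1)I_B·R_E, so I_B = (1.52 − 0.7) / (5.94 + 101×0.82) = 0.0092 mA.
I_C = β·I_B = 100×0.0092 = 0.92 mA, and I_E = (β+1)I_B = 0.929 mA.
V_CE = V_CC − I_C·R_C − I_E·R_E = 12 − 0.92×1.8 − 0.929×0.82 = 9.58 V.
V_CE = 9.58 V > 0.2 V confirms active-region operation.

I_C ≈ 0.92 mA, V_CE ≈ 9.6 V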